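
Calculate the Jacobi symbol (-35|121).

First reduce: -35 ≡ 86 (mod 121).
Pull out 2: since 121 ≡ 1 (mod 8), (2/121) = +1.
Reciprocity: 43 ≡ 3 and 121 ≡ 1 (mod 4), so (43/121) = +(121/43).
Reduce top mod 43: now compute (35/43).
Reciprocity: 35 ≡ 3 and 43 ≡ 3 (mod 4), so (35/43) = −(43/35).
Reduce top mod 35: now compute (8/35).
Pull out 2^3: since 35 ≡ 3 (mod 8), (2/35) = -1, so (2/35)^3 = -1.
Reached (1/35) = 1. Collecting the sign flips along the way, the symbol is +1.

1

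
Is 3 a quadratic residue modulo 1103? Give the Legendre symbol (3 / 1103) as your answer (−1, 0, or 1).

1

Euler's criterion: (3/1103) ≡ 3^551 (mod 1103).
3^2 ≡ 9 (mod 1103)
3^4 ≡ 81 (mod 1103)
3^8 ≡ 1046 (mod 1103)
3^16 ≡ 1043 (mod 1103)
3^32 ≡ 291 (mod 1103)
3^64 ≡ 853 (mod 1103)
3^128 ≡ 732 (mod 1103)
3^256 ≡ 869 (mod 1103)
3^512 ≡ 709 (mod 1103)
3^551 = 3^(512+32+4+2+1) ≡ 1 (mod 1103).
Result is 1, so (3/1103) = 1.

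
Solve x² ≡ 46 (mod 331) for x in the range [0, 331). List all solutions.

55, 276

Since 331 ≡ 3 (mod 4), a square root of 46 is 46^((331+1)/4) = 46^83 mod 331.
Repeated squaring: 46^2≡130, 46^4≡19, 46^8≡30, 46^16≡238, 46^32≡43, 46^64≡194 (mod 331).
46^83 = 46^(64+16+2+1) ≡ 276 (mod 331).
Check: 276² = 76176 ≡ 46 (mod 331). The two roots are 55 and 276.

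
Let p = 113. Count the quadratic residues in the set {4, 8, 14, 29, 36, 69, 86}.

5

(4/113) = +1 → QR.
(8/113) = +1 → QR.
(14/113) = +1 → QR.
(29/113) = -1 → non-residue.
(36/113) = +1 → QR.
(69/113) = +1 → QR.
(86/113) = -1 → non-residue.
Total quadratic residues among the 7: 5.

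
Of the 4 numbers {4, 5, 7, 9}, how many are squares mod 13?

(4/13) = +1 → QR.
(5/13) = -1 → non-residue.
(7/13) = -1 → non-residue.
(9/13) = +1 → QR.
Total quadratic residues among the 4: 2.

2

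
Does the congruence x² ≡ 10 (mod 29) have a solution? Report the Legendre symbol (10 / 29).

Pull out 2: since 29 ≡ 5 (mod 8), (2/29) = -1.
Reciprocity: 5 ≡ 1 and 29 ≡ 1 (mod 4), so (5/29) = +(29/5).
Reduce top mod 5: now compute (4/5).
Pull out 2^2: since 5 ≡ 5 (mod 8), (2/5) = -1, so (2/5)^2 = +1.
Reached (1/5) = 1. Collecting the sign flips along the way, the symbol is -1.

-1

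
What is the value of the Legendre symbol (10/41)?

Pull out 2: since 41 ≡ 1 (mod 8), (2/41) = +1.
Reciprocity: 5 ≡ 1 and 41 ≡ 1 (mod 4), so (5/41) = +(41/5).
Reduce top mod 5: now compute (1/5).
Reached (1/5) = 1. Collecting the sign flips along the way, the symbol is +1.

1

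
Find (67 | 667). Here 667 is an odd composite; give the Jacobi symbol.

Reciprocity: 67 ≡ 3 and 667 ≡ 3 (mod 4), so (67/667) = −(667/67).
Reduce top mod 67: now compute (64/67).
Pull out 2^6: since 67 ≡ 3 (mod 8), (2/67) = -1, so (2/67)^6 = +1.
Reached (1/67) = 1. Collecting the sign flips along the way, the symbol is -1.

-1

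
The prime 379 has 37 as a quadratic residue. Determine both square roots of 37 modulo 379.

Since 379 ≡ 3 (mod 4), a square root of 37 is 37^((379+1)/4) = 37^95 mod 379.
Repeated squaring: 37^2≡232, 37^4≡6, 37^8≡36, 37^16≡159, 37^32≡267, 37^64≡37 (mod 379).
37^95 = 37^(64+16+8+4+2+1) ≡ 267 (mod 379).
Check: 267² = 71289 ≡ 37 (mod 379). The two roots are 112 and 267.

112, 267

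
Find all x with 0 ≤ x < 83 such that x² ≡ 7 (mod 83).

16, 67

Since 83 ≡ 3 (mod 4), a square root of 7 is 7^((83+1)/4) = 7^21 mod 83.
Repeated squaring: 7^2≡49, 7^4≡77, 7^8≡36, 7^16≡51 (mod 83).
7^21 = 7^(16+4+1) ≡ 16 (mod 83).
Check: 16² = 256 ≡ 7 (mod 83). The two roots are 16 and 67.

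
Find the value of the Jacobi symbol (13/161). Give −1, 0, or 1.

-1

Reciprocity: 13 ≡ 1 and 161 ≡ 1 (mod 4), so (13/161) = +(161/13).
Reduce top mod 13: now compute (5/13).
Reciprocity: 5 ≡ 1 and 13 ≡ 1 (mod 4), so (5/13) = +(13/5).
Reduce top mod 5: now compute (3/5).
Reciprocity: 3 ≡ 3 and 5 ≡ 1 (mod 4), so (3/5) = +(5/3).
Reduce top mod 3: now compute (2/3).
Pull out 2: since 3 ≡ 3 (mod 8), (2/3) = -1.
Reached (1/3) = 1. Collecting the sign flips along the way, the symbol is -1.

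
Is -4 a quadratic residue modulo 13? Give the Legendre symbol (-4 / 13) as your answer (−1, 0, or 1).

1

First reduce: -4 ≡ 9 (mod 13).
Reciprocity: 9 ≡ 1 and 13 ≡ 1 (mod 4), so (9/13) = +(13/9).
Reduce top mod 9: now compute (4/9).
Pull out 2^2: since 9 ≡ 1 (mod 8), (2/9) = +1, so (2/9)^2 = +1.
Reached (1/9) = 1. Collecting the sign flips along the way, the symbol is +1.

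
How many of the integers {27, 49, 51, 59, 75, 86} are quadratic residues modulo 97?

4

(27/97) = +1 → QR.
(49/97) = +1 → QR.
(51/97) = -1 → non-residue.
(59/97) = -1 → non-residue.
(75/97) = +1 → QR.
(86/97) = +1 → QR.
Total quadratic residues among the 6: 4.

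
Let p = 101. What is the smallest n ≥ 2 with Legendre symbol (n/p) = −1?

2

(2/101) = −1, so 2 is the smallest positive non-residue mod 101.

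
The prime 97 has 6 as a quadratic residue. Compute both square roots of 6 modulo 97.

43, 54

97 ≡ 1 (mod 4), so we find a root by search.
Trying successive values, 43² = 1849 ≡ 6 (mod 97). The other root is 97 − 43 = 54.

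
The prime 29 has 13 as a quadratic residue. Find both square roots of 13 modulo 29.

10, 19

29 ≡ 1 (mod 4), so we find a root by search.
Trying successive values, 10² = 100 ≡ 13 (mod 29). The other root is 29 − 10 = 19.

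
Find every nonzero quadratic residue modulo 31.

1,2,4,5,7,8,9,10,14,16,18,19,20,25,28

Square k = 1,…,15 (k and 31−k give the same square):
1²=1, 2²=4, 3²=9, 4²=16, 5²=25, 6²≡5, 7²≡18, 8²≡2, 9²≡19, 10²≡7, 11²≡28, 12²≡20, 13²≡14, 14²≡10, 15²≡8 (mod 31).
So the quadratic residues mod 31 are {1, 2, 4, 5, 7, 8, 9, 10, 14, 16, 18, 19, 20, 25, 28}.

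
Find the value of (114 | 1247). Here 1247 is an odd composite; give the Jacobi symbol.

1

Pull out 2: since 1247 ≡ 7 (mod 8), (2/1247) = +1.
Reciprocity: 57 ≡ 1 and 1247 ≡ 3 (mod 4), so (57/1247) = +(1247/57).
Reduce top mod 57: now compute (50/57).
Pull out 2: since 57 ≡ 1 (mod 8), (2/57) = +1.
Reciprocity: 25 ≡ 1 and 57 ≡ 1 (mod 4), so (25/57) = +(57/25).
Reduce top mod 25: now compute (7/25).
Reciprocity: 7 ≡ 3 and 25 ≡ 1 (mod 4), so (7/25) = +(25/7).
Reduce top mod 7: now compute (4/7).
Pull out 2^2: since 7 ≡ 7 (mod 8), (2/7) = +1, so (2/7)^2 = +1.
Reached (1/7) = 1. Collecting the sign flips along the way, the symbol is +1.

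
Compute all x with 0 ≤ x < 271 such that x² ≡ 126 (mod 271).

Since 271 ≡ 3 (mod 4), a square root of 126 is 126^((271+1)/4) = 126^68 mod 271.
Repeated squaring: 126^2≡158, 126^4≡32, 126^8≡211, 126^16≡77, 126^32≡238, 126^64≡5 (mod 271).
126^68 = 126^(64+4) ≡ 160 (mod 271).
Check: 160² = 25600 ≡ 126 (mod 271). The two roots are 111 and 160.

111, 160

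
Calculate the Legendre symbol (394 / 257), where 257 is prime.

First reduce: 394 ≡ 137 (mod 257).
Reciprocity: 137 ≡ 1 and 257 ≡ 1 (mod 4), so (137/257) = +(257/137).
Reduce top mod 137: now compute (120/137).
Pull out 2^3: since 137 ≡ 1 (mod 8), (2/137) = +1, so (2/137)^3 = +1.
Reciprocity: 15 ≡ 3 and 137 ≡ 1 (mod 4), so (15/137) = +(137/15).
Reduce top mod 15: now compute (2/15).
Pull out 2: since 15 ≡ 7 (mod 8), (2/15) = +1.
Reached (1/15) = 1. Collecting the sign flips along the way, the symbol is +1.

1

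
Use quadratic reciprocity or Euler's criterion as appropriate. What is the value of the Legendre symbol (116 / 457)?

Pull out 2^2: since 457 ≡ 1 (mod 8), (2/457) = +1, so (2/457)^2 = +1.
Reciprocity: 29 ≡ 1 and 457 ≡ 1 (mod 4), so (29/457) = +(457/29).
Reduce top mod 29: now compute (22/29).
Pull out 2: since 29 ≡ 5 (mod 8), (2/29) = -1.
Reciprocity: 11 ≡ 3 and 29 ≡ 1 (mod 4), so (11/29) = +(29/11).
Reduce top mod 11: now compute (7/11).
Reciprocity: 7 ≡ 3 and 11 ≡ 3 (mod 4), so (7/11) = −(11/7).
Reduce top mod 7: now compute (4/7).
Pull out 2^2: since 7 ≡ 7 (mod 8), (2/7) = +1, so (2/7)^2 = +1.
Reached (1/7) = 1. Collecting the sign flips along the way, the symbol is +1.

1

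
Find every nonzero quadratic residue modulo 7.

1,2,4

Square k = 1,…,3 (k and 7−k give the same square):
1²=1, 2²=4, 3²≡2 (mod 7).
So the quadratic residues mod 7 are {1, 2, 4}.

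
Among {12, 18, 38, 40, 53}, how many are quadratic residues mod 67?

(12/67) = -1 → non-residue.
(18/67) = -1 → non-residue.
(38/67) = -1 → non-residue.
(40/67) = +1 → QR.
(53/67) = -1 → non-residue.
Total quadratic residues among the 5: 1.

1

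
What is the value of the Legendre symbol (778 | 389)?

First reduce: 778 ≡ 0 (mod 389).
Top reduces to 0: gcd > 1, so the symbol is 0.

0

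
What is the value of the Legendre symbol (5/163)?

Reciprocity: 5 ≡ 1 and 163 ≡ 3 (mod 4), so (5/163) = +(163/5).
Reduce top mod 5: now compute (3/5).
Reciprocity: 3 ≡ 3 and 5 ≡ 1 (mod 4), so (3/5) = +(5/3).
Reduce top mod 3: now compute (2/3).
Pull out 2: since 3 ≡ 3 (mod 8), (2/3) = -1.
Reached (1/3) = 1. Collecting the sign flips along the way, the symbol is -1.

-1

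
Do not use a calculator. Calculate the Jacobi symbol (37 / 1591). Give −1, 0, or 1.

Reciprocity: 37 ≡ 1 and 1591 ≡ 3 (mod 4), so (37/1591) = +(1591/37).
Reduce top mod 37: now compute (0/37).
Top reduces to 0: gcd > 1, so the symbol is 0.

0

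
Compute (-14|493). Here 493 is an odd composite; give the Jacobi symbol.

First reduce: -14 ≡ 479 (mod 493).
Reciprocity: 479 ≡ 3 and 493 ≡ 1 (mod 4), so (479/493) = +(493/479).
Reduce top mod 479: now compute (14/479).
Pull out 2: since 479 ≡ 7 (mod 8), (2/479) = +1.
Reciprocity: 7 ≡ 3 and 479 ≡ 3 (mod 4), so (7/479) = −(479/7).
Reduce top mod 7: now compute (3/7).
Reciprocity: 3 ≡ 3 and 7 ≡ 3 (mod 4), so (3/7) = −(7/3).
Reduce top mod 3: now compute (1/3).
Reached (1/3) = 1. Collecting the sign flips along the way, the symbol is +1.

1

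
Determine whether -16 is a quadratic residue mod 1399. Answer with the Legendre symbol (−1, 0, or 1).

-1

First reduce: -16 ≡ 1383 (mod 1399).
Reciprocity: 1383 ≡ 3 and 1399 ≡ 3 (mod 4), so (1383/1399) = −(1399/1383).
Reduce top mod 1383: now compute (16/1383).
Pull out 2^4: since 1383 ≡ 7 (mod 8), (2/1383) = +1, so (2/1383)^4 = +1.
Reached (1/1383) = 1. Collecting the sign flips along the way, the symbol is -1.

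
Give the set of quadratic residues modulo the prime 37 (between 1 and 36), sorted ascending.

Square k = 1,…,18 (k and 37−k give the same square):
1²=1, 2²=4, 3²=9, 4²=16, 5²=25, 6²=36, 7²≡12, 8²≡27, 9²≡7, 10²≡26, 11²≡10, 12²≡33, 13²≡21, 14²≡11, 15²≡3, 16²≡34, 17²≡30, 18²≡28 (mod 37).
So the quadratic residues mod 37 are {1, 3, 4, 7, 9, 10, 11, 12, 16, 21, 25, 26, 27, 28, 30, 33, 34, 36}.

1, 3, 4, 7, 9, 10, 11, 12, 16, 21, 25, 26, 27, 28, 30, 33, 34, 36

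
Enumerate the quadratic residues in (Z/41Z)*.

Square k = 1,…,20 (k and 41−k give the same square):
1²=1, 2²=4, 3²=9, 4²=16, 5²=25, 6²=36, 7²≡8, 8²≡23, 9²≡40, 10²≡18, 11²≡39, 12²≡21, 13²≡5, 14²≡32, 15²≡20, 16²≡10, 17²≡2, 18²≡37, 19²≡33, 20²≡31 (mod 41).
So the quadratic residues mod 41 are {1, 2, 4, 5, 8, 9, 10, 16, 18, 20, 21, 23, 25, 31, 32, 33, 36, 37, 39, 40}.

1, 2, 4, 5, 8, 9, 10, 16, 18, 20, 21, 23, 25, 31, 32, 33, 36, 37, 39, 40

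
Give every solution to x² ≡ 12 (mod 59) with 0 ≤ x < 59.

22, 37

Since 59 ≡ 3 (mod 4), a square root of 12 is 12^((59+1)/4) = 12^15 mod 59.
Repeated squaring: 12^2≡26, 12^4≡27, 12^8≡21 (mod 59).
12^15 = 12^(8+4+2+1) ≡ 22 (mod 59).
Check: 22² = 484 ≡ 12 (mod 59). The two roots are 22 and 37.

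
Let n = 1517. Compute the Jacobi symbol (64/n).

Pull out 2^6: since 1517 ≡ 5 (mod 8), (2/1517) = -1, so (2/1517)^6 = +1.
Reached (1/1517) = 1. Collecting the sign flips along the way, the symbol is +1.

1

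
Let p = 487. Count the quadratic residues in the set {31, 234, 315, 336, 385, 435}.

(31/487) = +1 → QR.
(234/487) = -1 → non-residue.
(315/487) = +1 → QR.
(336/487) = +1 → QR.
(385/487) = -1 → non-residue.
(435/487) = +1 → QR.
Total quadratic residues among the 6: 4.

4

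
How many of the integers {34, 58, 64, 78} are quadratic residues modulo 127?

(34/127) = +1 → QR.
(58/127) = -1 → non-residue.
(64/127) = +1 → QR.
(78/127) = -1 → non-residue.
Total quadratic residues among the 4: 2.

2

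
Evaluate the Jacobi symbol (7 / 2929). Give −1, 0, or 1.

Reciprocity: 7 ≡ 3 and 2929 ≡ 1 (mod 4), so (7/2929) = +(2929/7).
Reduce top mod 7: now compute (3/7).
Reciprocity: 3 ≡ 3 and 7 ≡ 3 (mod 4), so (3/7) = −(7/3).
Reduce top mod 3: now compute (1/3).
Reached (1/3) = 1. Collecting the sign flips along the way, the symbol is -1.

-1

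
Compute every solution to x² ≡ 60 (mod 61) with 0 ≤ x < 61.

61 ≡ 1 (mod 4), so we find a root by search.
Trying successive values, 11² = 121 ≡ 60 (mod 61). The other root is 61 − 11 = 50.

11, 50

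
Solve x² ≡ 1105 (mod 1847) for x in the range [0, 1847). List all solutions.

807, 1040

Since 1847 ≡ 3 (mod 4), a square root of 1105 is 1105^((1847+1)/4) = 1105^462 mod 1847.
Repeated squaring: 1105^2≡158, 1105^4≡953, 1105^8≡1332, 1105^16≡1104, 1105^32≡1643, 1105^64≡982, 1105^128≡190, 1105^256≡1007 (mod 1847).
1105^462 = 1105^(256+128+64+8+4+2) ≡ 807 (mod 1847).
Check: 807² = 651249 ≡ 1105 (mod 1847). The two roots are 807 and 1040.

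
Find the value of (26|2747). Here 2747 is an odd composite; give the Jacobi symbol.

Pull out 2: since 2747 ≡ 3 (mod 8), (2/2747) = -1.
Reciprocity: 13 ≡ 1 and 2747 ≡ 3 (mod 4), so (13/2747) = +(2747/13).
Reduce top mod 13: now compute (4/13).
Pull out 2^2: since 13 ≡ 5 (mod 8), (2/13) = -1, so (2/13)^2 = +1.
Reached (1/13) = 1. Collecting the sign flips along the way, the symbol is -1.

-1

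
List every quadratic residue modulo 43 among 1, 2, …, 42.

Square k = 1,…,21 (k and 43−k give the same square):
1²=1, 2²=4, 3²=9, 4²=16, 5²=25, 6²=36, 7²≡6, 8²≡21, 9²≡38, 10²≡14, 11²≡35, 12²≡15, 13²≡40, 14²≡24, 15²≡10, 16²≡41, 17²≡31, 18²≡23, 19²≡17, 20²≡13, 21²≡11 (mod 43).
So the quadratic residues mod 43 are {1, 4, 6, 9, 10, 11, 13, 14, 15, 16, 17, 21, 23, 24, 25, 31, 35, 36, 38, 40, 41}.

1 4 6 9 10 11 13 14 15 16 17 21 23 24 25 31 35 36 38 40 41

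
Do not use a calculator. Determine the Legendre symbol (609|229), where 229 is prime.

1

Euler's criterion: (609/229) ≡ 151^114 (mod 229).
151^2 ≡ 130 (mod 229)
151^4 ≡ 183 (mod 229)
151^8 ≡ 55 (mod 229)
151^16 ≡ 48 (mod 229)
151^32 ≡ 14 (mod 229)
151^64 ≡ 196 (mod 229)
151^114 = 151^(64+32+16+2) ≡ 1 (mod 229).
Result is 1, so (609/229) = 1.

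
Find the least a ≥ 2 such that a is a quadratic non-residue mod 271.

(2/271) = +1, so 2 is a residue.
(3/271) = −1, so 3 is the smallest positive non-residue mod 271.

3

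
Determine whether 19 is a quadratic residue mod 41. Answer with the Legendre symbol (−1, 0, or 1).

Euler's criterion: (19/41) ≡ 19^20 (mod 41).
19^2 ≡ 33 (mod 41)
19^4 ≡ 23 (mod 41)
19^8 ≡ 37 (mod 41)
19^16 ≡ 16 (mod 41)
19^20 = 19^(16+4) ≡ 40 (mod 41).
Result is 40 ≡ −1, so (19/41) = −1.

-1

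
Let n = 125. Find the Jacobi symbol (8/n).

Pull out 2^3: since 125 ≡ 5 (mod 8), (2/125) = -1, so (2/125)^3 = -1.
Reached (1/125) = 1. Collecting the sign flips along the way, the symbol is -1.

-1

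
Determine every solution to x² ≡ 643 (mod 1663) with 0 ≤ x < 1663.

63, 1600

Since 1663 ≡ 3 (mod 4), a square root of 643 is 643^((1663+1)/4) = 643^416 mod 1663.
Repeated squaring: 643^2≡1025, 643^4≡1272, 643^8≡1548, 643^16≡1584, 643^32≡1252, 643^64≡958, 643^128≡1451, 643^256≡43 (mod 1663).
643^416 = 643^(256+128+32) ≡ 1600 (mod 1663).
Check: 1600² = 2560000 ≡ 643 (mod 1663). The two roots are 63 and 1600.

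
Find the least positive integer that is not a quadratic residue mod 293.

2

(2/293) = −1, so 2 is the smallest positive non-residue mod 293.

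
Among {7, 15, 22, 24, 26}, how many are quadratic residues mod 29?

3

(7/29) = +1 → QR.
(15/29) = -1 → non-residue.
(22/29) = +1 → QR.
(24/29) = +1 → QR.
(26/29) = -1 → non-residue.
Total quadratic residues among the 5: 3.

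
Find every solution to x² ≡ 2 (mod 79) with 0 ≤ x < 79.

Since 79 ≡ 3 (mod 4), a square root of 2 is 2^((79+1)/4) = 2^20 mod 79.
Repeated squaring: 2^2≡4, 2^4≡16, 2^8≡19, 2^16≡45 (mod 79).
2^20 = 2^(16+4) ≡ 9 (mod 79).
Check: 9² = 81 ≡ 2 (mod 79). The two roots are 9 and 70.

9, 70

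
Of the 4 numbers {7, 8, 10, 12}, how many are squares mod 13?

2

(7/13) = -1 → non-residue.
(8/13) = -1 → non-residue.
(10/13) = +1 → QR.
(12/13) = +1 → QR.
Total quadratic residues among the 4: 2.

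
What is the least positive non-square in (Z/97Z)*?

(2/97) = +1, so 2 is a residue.
(3/97) = +1, so 3 is a residue.
(4/97) = +1, so 4 is a residue.
(5/97) = −1, so 5 is the smallest positive non-residue mod 97.

5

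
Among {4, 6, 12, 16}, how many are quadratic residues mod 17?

(4/17) = +1 → QR.
(6/17) = -1 → non-residue.
(12/17) = -1 → non-residue.
(16/17) = +1 → QR.
Total quadratic residues among the 4: 2.

2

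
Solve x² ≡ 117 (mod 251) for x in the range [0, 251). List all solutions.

86, 165

Since 251 ≡ 3 (mod 4), a square root of 117 is 117^((251+1)/4) = 117^63 mod 251.
Repeated squaring: 117^2≡135, 117^4≡153, 117^8≡66, 117^16≡89, 117^32≡140 (mod 251).
117^63 = 117^(32+16+8+4+2+1) ≡ 86 (mod 251).
Check: 86² = 7396 ≡ 117 (mod 251). The two roots are 86 and 165.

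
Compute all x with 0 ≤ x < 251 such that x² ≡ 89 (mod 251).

66, 185

Since 251 ≡ 3 (mod 4), a square root of 89 is 89^((251+1)/4) = 89^63 mod 251.
Repeated squaring: 89^2≡140, 89^4≡22, 89^8≡233, 89^16≡73, 89^32≡58 (mod 251).
89^63 = 89^(32+16+8+4+2+1) ≡ 66 (mod 251).
Check: 66² = 4356 ≡ 89 (mod 251). The two roots are 66 and 185.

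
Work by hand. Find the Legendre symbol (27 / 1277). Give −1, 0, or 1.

-1

Reciprocity: 27 ≡ 3 and 1277 ≡ 1 (mod 4), so (27/1277) = +(1277/27).
Reduce top mod 27: now compute (8/27).
Pull out 2^3: since 27 ≡ 3 (mod 8), (2/27) = -1, so (2/27)^3 = -1.
Reached (1/27) = 1. Collecting the sign flips along the way, the symbol is -1.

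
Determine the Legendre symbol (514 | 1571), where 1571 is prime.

Pull out 2: since 1571 ≡ 3 (mod 8), (2/1571) = -1.
Reciprocity: 257 ≡ 1 and 1571 ≡ 3 (mod 4), so (257/1571) = +(1571/257).
Reduce top mod 257: now compute (29/257).
Reciprocity: 29 ≡ 1 and 257 ≡ 1 (mod 4), so (29/257) = +(257/29).
Reduce top mod 29: now compute (25/29).
Reciprocity: 25 ≡ 1 and 29 ≡ 1 (mod 4), so (25/29) = +(29/25).
Reduce top mod 25: now compute (4/25).
Pull out 2^2: since 25 ≡ 1 (mod 8), (2/25) = +1, so (2/25)^2 = +1.
Reached (1/25) = 1. Collecting the sign flips along the way, the symbol is -1.

-1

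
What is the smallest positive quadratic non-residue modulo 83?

(2/83) = −1, so 2 is the smallest positive non-residue mod 83.

2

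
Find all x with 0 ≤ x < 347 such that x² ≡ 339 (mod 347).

133, 214

Since 347 ≡ 3 (mod 4), a square root of 339 is 339^((347+1)/4) = 339^87 mod 347.
Repeated squaring: 339^2≡64, 339^4≡279, 339^8≡113, 339^16≡277, 339^32≡42, 339^64≡29 (mod 347).
339^87 = 339^(64+16+4+2+1) ≡ 133 (mod 347).
Check: 133² = 17689 ≡ 339 (mod 347). The two roots are 133 and 214.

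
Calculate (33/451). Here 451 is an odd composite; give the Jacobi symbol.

Reciprocity: 33 ≡ 1 and 451 ≡ 3 (mod 4), so (33/451) = +(451/33).
Reduce top mod 33: now compute (22/33).
Pull out 2: since 33 ≡ 1 (mod 8), (2/33) = +1.
Reciprocity: 11 ≡ 3 and 33 ≡ 1 (mod 4), so (11/33) = +(33/11).
Reduce top mod 11: now compute (0/11).
Top reduces to 0: gcd > 1, so the symbol is 0.

0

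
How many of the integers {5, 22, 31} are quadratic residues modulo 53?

(5/53) = -1 → non-residue.
(22/53) = -1 → non-residue.
(31/53) = -1 → non-residue.
Total quadratic residues among the 3: 0.

0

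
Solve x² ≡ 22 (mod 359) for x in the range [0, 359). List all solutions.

Since 359 ≡ 3 (mod 4), a square root of 22 is 22^((359+1)/4) = 22^90 mod 359.
Repeated squaring: 22^2≡125, 22^4≡188, 22^8≡162, 22^16≡37, 22^32≡292, 22^64≡181 (mod 359).
22^90 = 22^(64+16+8+2) ≡ 205 (mod 359).
Check: 205² = 42025 ≡ 22 (mod 359). The two roots are 154 and 205.

154, 205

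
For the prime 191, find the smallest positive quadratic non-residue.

7

(2/191) = +1, so 2 is a residue.
(3/191) = +1, so 3 is a residue.
(4/191) = +1, so 4 is a residue.
(5/191) = +1, so 5 is a residue.
(6/191) = +1, so 6 is a residue.
(7/191) = −1, so 7 is the smallest positive non-residue mod 191.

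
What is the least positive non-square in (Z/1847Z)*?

5

(2/1847) = +1, so 2 is a residue.
(3/1847) = +1, so 3 is a residue.
(4/1847) = +1, so 4 is a residue.
(5/1847) = −1, so 5 is the smallest positive non-residue mod 1847.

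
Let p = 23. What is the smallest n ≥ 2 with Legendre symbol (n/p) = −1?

(2/23) = +1, so 2 is a residue.
(3/23) = +1, so 3 is a residue.
(4/23) = +1, so 4 is a residue.
(5/23) = −1, so 5 is the smallest positive non-residue mod 23.

5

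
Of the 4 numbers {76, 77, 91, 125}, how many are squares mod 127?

1

(76/127) = +1 → QR.
(77/127) = -1 → non-residue.
(91/127) = -1 → non-residue.
(125/127) = -1 → non-residue.
Total quadratic residues among the 4: 1.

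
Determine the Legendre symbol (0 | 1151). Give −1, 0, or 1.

0

Top reduces to 0: gcd > 1, so the symbol is 0.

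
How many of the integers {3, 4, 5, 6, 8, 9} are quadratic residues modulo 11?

4

(3/11) = +1 → QR.
(4/11) = +1 → QR.
(5/11) = +1 → QR.
(6/11) = -1 → non-residue.
(8/11) = -1 → non-residue.
(9/11) = +1 → QR.
Total quadratic residues among the 6: 4.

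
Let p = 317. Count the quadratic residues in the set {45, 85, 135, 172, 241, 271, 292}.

(45/317) = -1 → non-residue.
(85/317) = +1 → QR.
(135/317) = +1 → QR.
(172/317) = +1 → QR.
(241/317) = -1 → non-residue.
(271/317) = -1 → non-residue.
(292/317) = +1 → QR.
Total quadratic residues among the 7: 4.

4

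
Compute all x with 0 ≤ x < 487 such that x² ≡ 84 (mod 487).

Since 487 ≡ 3 (mod 4), a square root of 84 is 84^((487+1)/4) = 84^122 mod 487.
Repeated squaring: 84^2≡238, 84^4≡152, 84^8≡215, 84^16≡447, 84^32≡139, 84^64≡328 (mod 487).
84^122 = 84^(64+32+16+8+2) ≡ 342 (mod 487).
Check: 342² = 116964 ≡ 84 (mod 487). The two roots are 145 and 342.

145, 342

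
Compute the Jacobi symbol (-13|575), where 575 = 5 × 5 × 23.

First reduce: -13 ≡ 562 (mod 575).
Pull out 2: since 575 ≡ 7 (mod 8), (2/575) = +1.
Reciprocity: 281 ≡ 1 and 575 ≡ 3 (mod 4), so (281/575) = +(575/281).
Reduce top mod 281: now compute (13/281).
Reciprocity: 13 ≡ 1 and 281 ≡ 1 (mod 4), so (13/281) = +(281/13).
Reduce top mod 13: now compute (8/13).
Pull out 2^3: since 13 ≡ 5 (mod 8), (2/13) = -1, so (2/13)^3 = -1.
Reached (1/13) = 1. Collecting the sign flips along the way, the symbol is -1.

-1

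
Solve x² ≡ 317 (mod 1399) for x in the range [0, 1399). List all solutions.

Since 1399 ≡ 3 (mod 4), a square root of 317 is 317^((1399+1)/4) = 317^350 mod 1399.
Repeated squaring: 317^2≡1160, 317^4≡1161, 317^8≡684, 317^16≡590, 317^32≡1148, 317^64≡46, 317^128≡717, 317^256≡656 (mod 1399).
317^350 = 317^(256+64+16+8+4+2) ≡ 398 (mod 1399).
Check: 398² = 158404 ≡ 317 (mod 1399). The two roots are 398 and 1001.

398, 1001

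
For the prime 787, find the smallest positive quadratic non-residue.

2

(2/787) = −1, so 2 is the smallest positive non-residue mod 787.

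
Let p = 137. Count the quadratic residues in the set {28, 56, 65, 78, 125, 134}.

4

(28/137) = +1 → QR.
(56/137) = +1 → QR.
(65/137) = +1 → QR.
(78/137) = +1 → QR.
(125/137) = -1 → non-residue.
(134/137) = -1 → non-residue.
Total quadratic residues among the 6: 4.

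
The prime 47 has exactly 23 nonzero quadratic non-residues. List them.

5 10 11 13 15 19 20 22 23 26 29 30 31 33 35 38 39 40 41 43 44 45 46

Square k = 1,…,23 (k and 47−k give the same square):
1²=1, 2²=4, 3²=9, 4²=16, 5²=25, 6²=36, 7²≡2, 8²≡17, 9²≡34, 10²≡6, 11²≡27, 12²≡3, 13²≡28, 14²≡8, 15²≡37, 16²≡21, 17²≡7, 18²≡42, 19²≡32, 20²≡24, 21²≡18, 22²≡14, 23²≡12 (mod 47).
The residues are {1, 2, 3, 4, 6, 7, 8, 9, 12, 14, 16, 17, 18, 21, 24, 25, 27, 28, 32, 34, 36, 37, 42}; the non-residues are the remaining 23 nonzero classes.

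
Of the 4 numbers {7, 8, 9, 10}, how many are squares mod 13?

(7/13) = -1 → non-residue.
(8/13) = -1 → non-residue.
(9/13) = +1 → QR.
(10/13) = +1 → QR.
Total quadratic residues among the 4: 2.

2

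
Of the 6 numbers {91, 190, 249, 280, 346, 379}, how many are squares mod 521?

(91/521) = -1 → non-residue.
(190/521) = -1 → non-residue.
(249/521) = -1 → non-residue.
(280/521) = -1 → non-residue.
(346/521) = -1 → non-residue.
(379/521) = +1 → QR.
Total quadratic residues among the 6: 1.

1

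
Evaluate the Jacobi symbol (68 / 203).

1

Pull out 2^2: since 203 ≡ 3 (mod 8), (2/203) = -1, so (2/203)^2 = +1.
Reciprocity: 17 ≡ 1 and 203 ≡ 3 (mod 4), so (17/203) = +(203/17).
Reduce top mod 17: now compute (16/17).
Pull out 2^4: since 17 ≡ 1 (mod 8), (2/17) = +1, so (2/17)^4 = +1.
Reached (1/17) = 1. Collecting the sign flips along the way, the symbol is +1.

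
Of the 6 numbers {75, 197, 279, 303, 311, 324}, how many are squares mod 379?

(75/379) = -1 → non-residue.
(197/379) = +1 → QR.
(279/379) = -1 → non-residue.
(303/379) = -1 → non-residue.
(311/379) = +1 → QR.
(324/379) = +1 → QR.
Total quadratic residues among the 6: 3.

3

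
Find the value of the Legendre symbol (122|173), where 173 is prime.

Pull out 2: since 173 ≡ 5 (mod 8), (2/173) = -1.
Reciprocity: 61 ≡ 1 and 173 ≡ 1 (mod 4), so (61/173) = +(173/61).
Reduce top mod 61: now compute (51/61).
Reciprocity: 51 ≡ 3 and 61 ≡ 1 (mod 4), so (51/61) = +(61/51).
Reduce top mod 51: now compute (10/51).
Pull out 2: since 51 ≡ 3 (mod 8), (2/51) = -1.
Reciprocity: 5 ≡ 1 and 51 ≡ 3 (mod 4), so (5/51) = +(51/5).
Reduce top mod 5: now compute (1/5).
Reached (1/5) = 1. Collecting the sign flips along the way, the symbol is +1.

1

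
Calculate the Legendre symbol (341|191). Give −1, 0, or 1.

Euler's criterion: (341/191) ≡ 150^95 (mod 191).
150^2 ≡ 153 (mod 191)
150^4 ≡ 107 (mod 191)
150^8 ≡ 180 (mod 191)
150^16 ≡ 121 (mod 191)
150^32 ≡ 125 (mod 191)
150^64 ≡ 154 (mod 191)
150^95 = 150^(64+16+8+4+2+1) ≡ 1 (mod 191).
Result is 1, so (341/191) = 1.

1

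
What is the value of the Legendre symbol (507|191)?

1

First reduce: 507 ≡ 125 (mod 191).
Reciprocity: 125 ≡ 1 and 191 ≡ 3 (mod 4), so (125/191) = +(191/125).
Reduce top mod 125: now compute (66/125).
Pull out 2: since 125 ≡ 5 (mod 8), (2/125) = -1.
Reciprocity: 33 ≡ 1 and 125 ≡ 1 (mod 4), so (33/125) = +(125/33).
Reduce top mod 33: now compute (26/33).
Pull out 2: since 33 ≡ 1 (mod 8), (2/33) = +1.
Reciprocity: 13 ≡ 1 and 33 ≡ 1 (mod 4), so (13/33) = +(33/13).
Reduce top mod 13: now compute (7/13).
Reciprocity: 7 ≡ 3 and 13 ≡ 1 (mod 4), so (7/13) = +(13/7).
Reduce top mod 7: now compute (6/7).
Pull out 2: since 7 ≡ 7 (mod 8), (2/7) = +1.
Reciprocity: 3 ≡ 3 and 7 ≡ 3 (mod 4), so (3/7) = −(7/3).
Reduce top mod 3: now compute (1/3).
Reached (1/3) = 1. Collecting the sign flips along the way, the symbol is +1.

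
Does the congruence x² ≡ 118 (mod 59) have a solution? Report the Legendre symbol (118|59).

First reduce: 118 ≡ 0 (mod 59).
Top reduces to 0: gcd > 1, so the symbol is 0.

0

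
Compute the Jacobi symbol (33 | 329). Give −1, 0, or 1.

1

Reciprocity: 33 ≡ 1 and 329 ≡ 1 (mod 4), so (33/329) = +(329/33).
Reduce top mod 33: now compute (32/33).
Pull out 2^5: since 33 ≡ 1 (mod 8), (2/33) = +1, so (2/33)^5 = +1.
Reached (1/33) = 1. Collecting the sign flips along the way, the symbol is +1.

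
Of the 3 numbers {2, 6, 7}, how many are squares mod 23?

(2/23) = +1 → QR.
(6/23) = +1 → QR.
(7/23) = -1 → non-residue.
Total quadratic residues among the 3: 2.

2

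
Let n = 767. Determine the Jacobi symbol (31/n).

Reciprocity: 31 ≡ 3 and 767 ≡ 3 (mod 4), so (31/767) = −(767/31).
Reduce top mod 31: now compute (23/31).
Reciprocity: 23 ≡ 3 and 31 ≡ 3 (mod 4), so (23/31) = −(31/23).
Reduce top mod 23: now compute (8/23).
Pull out 2^3: since 23 ≡ 7 (mod 8), (2/23) = +1, so (2/23)^3 = +1.
Reached (1/23) = 1. Collecting the sign flips along the way, the symbol is +1.

1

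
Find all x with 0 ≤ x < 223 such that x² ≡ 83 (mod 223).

23, 200

Since 223 ≡ 3 (mod 4), a square root of 83 is 83^((223+1)/4) = 83^56 mod 223.
Repeated squaring: 83^2≡199, 83^4≡130, 83^8≡175, 83^16≡74, 83^32≡124 (mod 223).
83^56 = 83^(32+16+8) ≡ 200 (mod 223).
Check: 200² = 40000 ≡ 83 (mod 223). The two roots are 23 and 200.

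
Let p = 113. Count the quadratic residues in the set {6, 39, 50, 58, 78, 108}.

1

(6/113) = -1 → non-residue.
(39/113) = -1 → non-residue.
(50/113) = +1 → QR.
(58/113) = -1 → non-residue.
(78/113) = -1 → non-residue.
(108/113) = -1 → non-residue.
Total quadratic residues among the 6: 1.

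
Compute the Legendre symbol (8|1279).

1

Pull out 2^3: since 1279 ≡ 7 (mod 8), (2/1279) = +1, so (2/1279)^3 = +1.
Reached (1/1279) = 1. Collecting the sign flips along the way, the symbol is +1.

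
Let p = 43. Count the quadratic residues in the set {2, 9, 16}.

(2/43) = -1 → non-residue.
(9/43) = +1 → QR.
(16/43) = +1 → QR.
Total quadratic residues among the 3: 2.

2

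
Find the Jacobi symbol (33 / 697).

Reciprocity: 33 ≡ 1 and 697 ≡ 1 (mod 4), so (33/697) = +(697/33).
Reduce top mod 33: now compute (4/33).
Pull out 2^2: since 33 ≡ 1 (mod 8), (2/33) = +1, so (2/33)^2 = +1.
Reached (1/33) = 1. Collecting the sign flips along the way, the symbol is +1.

1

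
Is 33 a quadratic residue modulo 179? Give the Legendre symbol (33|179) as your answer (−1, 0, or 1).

-1

Euler's criterion: (33/179) ≡ 33^89 (mod 179).
33^2 ≡ 15 (mod 179)
33^4 ≡ 46 (mod 179)
33^8 ≡ 147 (mod 179)
33^16 ≡ 129 (mod 179)
33^32 ≡ 173 (mod 179)
33^64 ≡ 36 (mod 179)
33^89 = 33^(64+16+8+1) ≡ 178 (mod 179).
Result is 178 ≡ −1, so (33/179) = −1.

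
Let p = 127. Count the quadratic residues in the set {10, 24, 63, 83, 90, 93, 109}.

(10/127) = -1 → non-residue.
(24/127) = -1 → non-residue.
(63/127) = -1 → non-residue.
(83/127) = -1 → non-residue.
(90/127) = -1 → non-residue.
(93/127) = -1 → non-residue.
(109/127) = -1 → non-residue.
Total quadratic residues among the 7: 0.

0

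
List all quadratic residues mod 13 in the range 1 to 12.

Square k = 1,…,6 (k and 13−k give the same square):
1²=1, 2²=4, 3²=9, 4²≡3, 5²≡12, 6²≡10 (mod 13).
So the quadratic residues mod 13 are {1, 3, 4, 9, 10, 12}.

1 3 4 9 10 12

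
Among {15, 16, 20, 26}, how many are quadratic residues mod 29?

2

(15/29) = -1 → non-residue.
(16/29) = +1 → QR.
(20/29) = +1 → QR.
(26/29) = -1 → non-residue.
Total quadratic residues among the 4: 2.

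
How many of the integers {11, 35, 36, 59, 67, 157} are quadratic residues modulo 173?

(11/173) = -1 → non-residue.
(35/173) = +1 → QR.
(36/173) = +1 → QR.
(59/173) = -1 → non-residue.
(67/173) = +1 → QR.
(157/173) = +1 → QR.
Total quadratic residues among the 6: 4.

4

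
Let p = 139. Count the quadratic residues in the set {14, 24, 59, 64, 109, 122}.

3

(14/139) = -1 → non-residue.
(24/139) = +1 → QR.
(59/139) = -1 → non-residue.
(64/139) = +1 → QR.
(109/139) = -1 → non-residue.
(122/139) = +1 → QR.
Total quadratic residues among the 6: 3.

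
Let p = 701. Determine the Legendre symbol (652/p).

1

Pull out 2^2: since 701 ≡ 5 (mod 8), (2/701) = -1, so (2/701)^2 = +1.
Reciprocity: 163 ≡ 3 and 701 ≡ 1 (mod 4), so (163/701) = +(701/163).
Reduce top mod 163: now compute (49/163).
Reciprocity: 49 ≡ 1 and 163 ≡ 3 (mod 4), so (49/163) = +(163/49).
Reduce top mod 49: now compute (16/49).
Pull out 2^4: since 49 ≡ 1 (mod 8), (2/49) = +1, so (2/49)^4 = +1.
Reached (1/49) = 1. Collecting the sign flips along the way, the symbol is +1.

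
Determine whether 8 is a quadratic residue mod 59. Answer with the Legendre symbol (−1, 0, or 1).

-1

Pull out 2^3: since 59 ≡ 3 (mod 8), (2/59) = -1, so (2/59)^3 = -1.
Reached (1/59) = 1. Collecting the sign flips along the way, the symbol is -1.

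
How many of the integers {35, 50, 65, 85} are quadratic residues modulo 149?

2

(35/149) = +1 → QR.
(50/149) = -1 → non-residue.
(65/149) = -1 → non-residue.
(85/149) = +1 → QR.
Total quadratic residues among the 4: 2.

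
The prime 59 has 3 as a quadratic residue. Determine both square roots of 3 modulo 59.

Since 59 ≡ 3 (mod 4), a square root of 3 is 3^((59+1)/4) = 3^15 mod 59.
Repeated squaring: 3^2≡9, 3^4≡22, 3^8≡12 (mod 59).
3^15 = 3^(8+4+2+1) ≡ 48 (mod 59).
Check: 48² = 2304 ≡ 3 (mod 59). The two roots are 11 and 48.

11, 48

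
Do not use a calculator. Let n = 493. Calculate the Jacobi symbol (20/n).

-1

Pull out 2^2: since 493 ≡ 5 (mod 8), (2/493) = -1, so (2/493)^2 = +1.
Reciprocity: 5 ≡ 1 and 493 ≡ 1 (mod 4), so (5/493) = +(493/5).
Reduce top mod 5: now compute (3/5).
Reciprocity: 3 ≡ 3 and 5 ≡ 1 (mod 4), so (3/5) = +(5/3).
Reduce top mod 3: now compute (2/3).
Pull out 2: since 3 ≡ 3 (mod 8), (2/3) = -1.
Reached (1/3) = 1. Collecting the sign flips along the way, the symbol is -1.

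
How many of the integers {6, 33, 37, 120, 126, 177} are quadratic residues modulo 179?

(6/179) = -1 → non-residue.
(33/179) = -1 → non-residue.
(37/179) = -1 → non-residue.
(120/179) = -1 → non-residue.
(126/179) = +1 → QR.
(177/179) = +1 → QR.
Total quadratic residues among the 6: 2.

2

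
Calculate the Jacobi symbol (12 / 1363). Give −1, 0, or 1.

Pull out 2^2: since 1363 ≡ 3 (mod 8), (2/1363) = -1, so (2/1363)^2 = +1.
Reciprocity: 3 ≡ 3 and 1363 ≡ 3 (mod 4), so (3/1363) = −(1363/3).
Reduce top mod 3: now compute (1/3).
Reached (1/3) = 1. Collecting the sign flips along the way, the symbol is -1.

-1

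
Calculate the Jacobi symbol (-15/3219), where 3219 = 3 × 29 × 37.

0

First reduce: -15 ≡ 3204 (mod 3219).
Pull out 2^2: since 3219 ≡ 3 (mod 8), (2/3219) = -1, so (2/3219)^2 = +1.
Reciprocity: 801 ≡ 1 and 3219 ≡ 3 (mod 4), so (801/3219) = +(3219/801).
Reduce top mod 801: now compute (15/801).
Reciprocity: 15 ≡ 3 and 801 ≡ 1 (mod 4), so (15/801) = +(801/15).
Reduce top mod 15: now compute (6/15).
Pull out 2: since 15 ≡ 7 (mod 8), (2/15) = +1.
Reciprocity: 3 ≡ 3 and 15 ≡ 3 (mod 4), so (3/15) = −(15/3).
Reduce top mod 3: now compute (0/3).
Top reduces to 0: gcd > 1, so the symbol is 0.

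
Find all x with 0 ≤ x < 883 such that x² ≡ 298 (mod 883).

334, 549

Since 883 ≡ 3 (mod 4), a square root of 298 is 298^((883+1)/4) = 298^221 mod 883.
Repeated squaring: 298^2≡504, 298^4≡595, 298^8≡825, 298^16≡715, 298^32≡851, 298^64≡141, 298^128≡455 (mod 883).
298^221 = 298^(128+64+16+8+4+1) ≡ 334 (mod 883).
Check: 334² = 111556 ≡ 298 (mod 883). The two roots are 334 and 549.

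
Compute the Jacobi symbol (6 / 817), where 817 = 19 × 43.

1

Pull out 2: since 817 ≡ 1 (mod 8), (2/817) = +1.
Reciprocity: 3 ≡ 3 and 817 ≡ 1 (mod 4), so (3/817) = +(817/3).
Reduce top mod 3: now compute (1/3).
Reached (1/3) = 1. Collecting the sign flips along the way, the symbol is +1.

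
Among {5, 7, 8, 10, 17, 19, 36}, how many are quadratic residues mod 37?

(5/37) = -1 → non-residue.
(7/37) = +1 → QR.
(8/37) = -1 → non-residue.
(10/37) = +1 → QR.
(17/37) = -1 → non-residue.
(19/37) = -1 → non-residue.
(36/37) = +1 → QR.
Total quadratic residues among the 7: 3.

3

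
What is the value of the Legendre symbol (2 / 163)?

Pull out 2: since 163 ≡ 3 (mod 8), (2/163) = -1.
Reached (1/163) = 1. Collecting the sign flips along the way, the symbol is -1.

-1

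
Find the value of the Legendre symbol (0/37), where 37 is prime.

Top reduces to 0: gcd > 1, so the symbol is 0.

0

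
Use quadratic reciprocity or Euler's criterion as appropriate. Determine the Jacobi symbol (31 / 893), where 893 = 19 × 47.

1

Reciprocity: 31 ≡ 3 and 893 ≡ 1 (mod 4), so (31/893) = +(893/31).
Reduce top mod 31: now compute (25/31).
Reciprocity: 25 ≡ 1 and 31 ≡ 3 (mod 4), so (25/31) = +(31/25).
Reduce top mod 25: now compute (6/25).
Pull out 2: since 25 ≡ 1 (mod 8), (2/25) = +1.
Reciprocity: 3 ≡ 3 and 25 ≡ 1 (mod 4), so (3/25) = +(25/3).
Reduce top mod 3: now compute (1/3).
Reached (1/3) = 1. Collecting the sign flips along the way, the symbol is +1.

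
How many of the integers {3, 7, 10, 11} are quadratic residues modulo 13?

2

(3/13) = +1 → QR.
(7/13) = -1 → non-residue.
(10/13) = +1 → QR.
(11/13) = -1 → non-residue.
Total quadratic residues among the 4: 2.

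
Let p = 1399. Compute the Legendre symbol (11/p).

1

Reciprocity: 11 ≡ 3 and 1399 ≡ 3 (mod 4), so (11/1399) = −(1399/11).
Reduce top mod 11: now compute (2/11).
Pull out 2: since 11 ≡ 3 (mod 8), (2/11) = -1.
Reached (1/11) = 1. Collecting the sign flips along the way, the symbol is +1.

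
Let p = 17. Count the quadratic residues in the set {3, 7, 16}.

1

(3/17) = -1 → non-residue.
(7/17) = -1 → non-residue.
(16/17) = +1 → QR.
Total quadratic residues among the 3: 1.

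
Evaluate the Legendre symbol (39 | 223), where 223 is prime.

Reciprocity: 39 ≡ 3 and 223 ≡ 3 (mod 4), so (39/223) = −(223/39).
Reduce top mod 39: now compute (28/39).
Pull out 2^2: since 39 ≡ 7 (mod 8), (2/39) = +1, so (2/39)^2 = +1.
Reciprocity: 7 ≡ 3 and 39 ≡ 3 (mod 4), so (7/39) = −(39/7).
Reduce top mod 7: now compute (4/7).
Pull out 2^2: since 7 ≡ 7 (mod 8), (2/7) = +1, so (2/7)^2 = +1.
Reached (1/7) = 1. Collecting the sign flips along the way, the symbol is +1.

1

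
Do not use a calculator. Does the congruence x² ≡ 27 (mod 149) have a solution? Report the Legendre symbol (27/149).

-1

Euler's criterion: (27/149) ≡ 27^74 (mod 149).
27^2 ≡ 133 (mod 149)
27^4 ≡ 107 (mod 149)
27^8 ≡ 125 (mod 149)
27^16 ≡ 129 (mod 149)
27^32 ≡ 102 (mod 149)
27^64 ≡ 123 (mod 149)
27^74 = 27^(64+8+2) ≡ 148 (mod 149).
Result is 148 ≡ −1, so (27/149) = −1.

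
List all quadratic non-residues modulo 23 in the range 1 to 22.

5, 7, 10, 11, 14, 15, 17, 19, 20, 21, 22

Square k = 1,…,11 (k and 23−k give the same square):
1²=1, 2²=4, 3²=9, 4²=16, 5²≡2, 6²≡13, 7²≡3, 8²≡18, 9²≡12, 10²≡8, 11²≡6 (mod 23).
The residues are {1, 2, 3, 4, 6, 8, 9, 12, 13, 16, 18}; the non-residues are the remaining 11 nonzero classes.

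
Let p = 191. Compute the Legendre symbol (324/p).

1

First reduce: 324 ≡ 133 (mod 191).
Reciprocity: 133 ≡ 1 and 191 ≡ 3 (mod 4), so (133/191) = +(191/133).
Reduce top mod 133: now compute (58/133).
Pull out 2: since 133 ≡ 5 (mod 8), (2/133) = -1.
Reciprocity: 29 ≡ 1 and 133 ≡ 1 (mod 4), so (29/133) = +(133/29).
Reduce top mod 29: now compute (17/29).
Reciprocity: 17 ≡ 1 and 29 ≡ 1 (mod 4), so (17/29) = +(29/17).
Reduce top mod 17: now compute (12/17).
Pull out 2^2: since 17 ≡ 1 (mod 8), (2/17) = +1, so (2/17)^2 = +1.
Reciprocity: 3 ≡ 3 and 17 ≡ 1 (mod 4), so (3/17) = +(17/3).
Reduce top mod 3: now compute (2/3).
Pull out 2: since 3 ≡ 3 (mod 8), (2/3) = -1.
Reached (1/3) = 1. Collecting the sign flips along the way, the symbol is +1.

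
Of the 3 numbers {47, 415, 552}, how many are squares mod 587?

2

(47/587) = +1 → QR.
(415/587) = -1 → non-residue.
(552/587) = +1 → QR.
Total quadratic residues among the 3: 2.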